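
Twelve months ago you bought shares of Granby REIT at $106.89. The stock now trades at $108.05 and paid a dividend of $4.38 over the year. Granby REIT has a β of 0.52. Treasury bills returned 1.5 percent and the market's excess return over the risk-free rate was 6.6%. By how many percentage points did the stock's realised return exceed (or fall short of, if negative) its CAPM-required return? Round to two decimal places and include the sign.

+0.25%

Realised HPR = (P1 + D1 − P0) / P0 = (108.05 + 4.38 − 106.89) / 106.89 = 5.54 / 106.89 = 5.1829%
CAPM required = R_f + β·MRP = 1.5% + 0.52 × 6.6% = 4.9320%
α = realised − required = 5.1829% − 4.9320% = +0.25%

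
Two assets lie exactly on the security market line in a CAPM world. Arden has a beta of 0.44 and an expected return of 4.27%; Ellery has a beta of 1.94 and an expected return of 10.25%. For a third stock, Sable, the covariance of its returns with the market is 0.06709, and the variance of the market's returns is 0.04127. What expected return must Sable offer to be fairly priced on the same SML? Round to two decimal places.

9.00%

MRP = (10.25% − 4.27%) / (1.94 − 0.44) = 3.9867%
R_f = 4.27% − 0.44 × 3.9867% = 2.5159%
β_Sable = Cov / Var(R_m) = 0.06709 / 0.04127 = 1.6256
E(R_Sable) = R_f + β × MRP = 2.5159% + 1.6256 × 3.9867% = 9.00%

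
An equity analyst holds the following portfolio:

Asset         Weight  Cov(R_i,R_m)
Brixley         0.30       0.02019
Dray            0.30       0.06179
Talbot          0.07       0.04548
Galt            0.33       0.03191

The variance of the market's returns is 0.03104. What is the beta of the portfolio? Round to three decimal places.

1.234

β_Brixley = 0.02019 / 0.03104 = 0.6505
β_Dray = 0.06179 / 0.03104 = 1.9907
β_Talbot = 0.04548 / 0.03104 = 1.4652
β_Galt = 0.03191 / 0.03104 = 1.0280
β_P = Σ w_i β_i = 0.30×0.6505 + 0.30×1.9907 + 0.07×1.4652 + 0.33×1.0280 = 1.2342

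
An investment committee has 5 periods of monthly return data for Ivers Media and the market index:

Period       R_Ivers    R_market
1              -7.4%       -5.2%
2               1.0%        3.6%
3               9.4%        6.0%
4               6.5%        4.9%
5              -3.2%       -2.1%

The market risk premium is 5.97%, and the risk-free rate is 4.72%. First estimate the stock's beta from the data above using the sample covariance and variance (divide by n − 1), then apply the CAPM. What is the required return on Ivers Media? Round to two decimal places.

Mean R_i = (-7.4 + 1.0 + 9.4 + 6.5 − 3.2) / 5 = 1.2600%
Mean R_m = (-5.2 + 3.6 + 6.0 + 4.9 − 2.1) / 5 = 1.4400%
Σ(R_i − R̄_i)(R_m − R̄_m) = 127.9780  ⇒  Cov = 127.9780 / 4 = 31.9945
Σ(R_m − R̄_m)² = 94.0520  ⇒  Var(R_m) = 94.0520 / 4 = 23.5130
β = Cov / Var(R_m) = 31.9945 / 23.5130 = 1.3607
E(R) = R_f + β × MRP = 4.72% + 1.3607 × 5.97% = 12.84%

12.84%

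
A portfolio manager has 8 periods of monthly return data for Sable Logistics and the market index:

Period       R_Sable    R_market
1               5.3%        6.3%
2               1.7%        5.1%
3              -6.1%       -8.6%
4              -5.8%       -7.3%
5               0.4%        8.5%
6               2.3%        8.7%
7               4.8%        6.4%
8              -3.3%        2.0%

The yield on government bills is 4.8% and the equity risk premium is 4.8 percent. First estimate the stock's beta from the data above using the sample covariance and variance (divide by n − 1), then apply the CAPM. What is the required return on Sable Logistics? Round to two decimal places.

7.51%

Mean R_i = (5.3 + 1.7 − 6.1 − 5.8 + 0.4 + 2.3 + 4.8 − 3.3) / 8 = -0.0875%
Mean R_m = (6.3 + 5.1 − 8.6 − 7.3 + 8.5 + 8.7 + 6.4 + 2.0) / 8 = 2.6375%
Σ(R_i − R̄_i)(R_m − R̄_m) = 186.2363  ⇒  Cov = 186.2363 / 7 = 26.6052
Σ(R_m − R̄_m)² = 330.1988  ⇒  Var(R_m) = 330.1988 / 7 = 47.1713
β = Cov / Var(R_m) = 26.6052 / 47.1713 = 0.5640
E(R) = R_f + β × MRP = 4.8% + 0.5640 × 4.8% = 7.51%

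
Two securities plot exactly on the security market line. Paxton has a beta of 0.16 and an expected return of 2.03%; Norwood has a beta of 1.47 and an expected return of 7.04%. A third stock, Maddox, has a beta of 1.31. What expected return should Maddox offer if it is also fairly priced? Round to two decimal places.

MRP (SML slope) = (7.04% − 2.03%) / (1.47 − 0.16) = 5.01% / 1.31 = 3.8244%
R_f (intercept) = 2.03% − 0.16 × 3.8244% = 1.4181%
E(R_Maddox) = R_f + β × MRP = 1.4181% + 1.31 × 3.8244% = 6.43%

6.43%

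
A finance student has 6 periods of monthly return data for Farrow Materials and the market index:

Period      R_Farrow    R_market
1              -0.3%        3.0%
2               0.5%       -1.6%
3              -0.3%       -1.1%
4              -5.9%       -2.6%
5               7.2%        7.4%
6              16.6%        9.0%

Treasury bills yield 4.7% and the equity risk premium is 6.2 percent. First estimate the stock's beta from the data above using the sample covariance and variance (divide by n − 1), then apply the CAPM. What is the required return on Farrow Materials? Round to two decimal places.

Mean R_i = (-0.3 + 0.5 − 0.3 − 5.9 + 7.2 + 16.6) / 6 = 2.9667%
Mean R_m = (3.0 − 1.6 − 1.1 − 2.6 + 7.4 + 9.0) / 6 = 2.3500%
Σ(R_i − R̄_i)(R_m − R̄_m) = 174.8200  ⇒  Cov = 174.8200 / 5 = 34.9640
Σ(R_m − R̄_m)² = 122.1550  ⇒  Var(R_m) = 122.1550 / 5 = 24.4310
β = Cov / Var(R_m) = 34.9640 / 24.4310 = 1.4311
E(R) = R_f + β × MRP = 4.7% + 1.4311 × 6.2% = 13.57%

13.57%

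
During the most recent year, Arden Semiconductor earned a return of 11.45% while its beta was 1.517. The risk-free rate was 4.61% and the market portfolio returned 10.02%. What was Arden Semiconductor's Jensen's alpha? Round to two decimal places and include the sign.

Market excess return = 10.02% − 4.61% = 5.41%
CAPM benchmark = R_f + β(R_m − R_f) = 4.61% + 1.517 × 5.41% = 12.81697%
α = actual − benchmark = 11.45% − 12.81697% = -1.37%

-1.37%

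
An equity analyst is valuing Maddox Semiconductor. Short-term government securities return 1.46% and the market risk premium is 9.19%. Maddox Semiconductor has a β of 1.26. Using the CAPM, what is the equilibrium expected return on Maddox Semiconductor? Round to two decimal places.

13.04%

E(R) = R_f + β × MRP = 1.46% + 1.26 × 9.19% = 13.04%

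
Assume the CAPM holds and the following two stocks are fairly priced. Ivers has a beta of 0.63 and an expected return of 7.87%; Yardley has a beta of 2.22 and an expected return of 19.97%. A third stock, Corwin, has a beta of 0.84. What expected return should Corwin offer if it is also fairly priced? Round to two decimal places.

9.47%

MRP (SML slope) = (19.97% − 7.87%) / (2.22 − 0.63) = 12.10% / 1.59 = 7.6101%
R_f (intercept) = 7.87% − 0.63 × 7.6101% = 3.0756%
E(R_Corwin) = R_f + β × MRP = 3.0756% + 0.84 × 7.6101% = 9.47%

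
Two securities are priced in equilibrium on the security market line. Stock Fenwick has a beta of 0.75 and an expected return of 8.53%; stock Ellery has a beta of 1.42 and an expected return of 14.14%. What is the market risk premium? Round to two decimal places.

Both satisfy E(R) = R_f + β·MRP, so the slope of the SML is
MRP = (14.14% − 8.53%) / (1.42 − 0.75) = 5.61% / 0.67 = 8.3731%

8.37%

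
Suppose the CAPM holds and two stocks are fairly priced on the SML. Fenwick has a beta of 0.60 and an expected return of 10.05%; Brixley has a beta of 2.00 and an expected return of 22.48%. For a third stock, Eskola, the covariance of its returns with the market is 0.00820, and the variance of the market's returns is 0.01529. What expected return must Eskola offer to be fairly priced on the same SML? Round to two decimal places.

MRP = (22.48% − 10.05%) / (2.00 − 0.60) = 8.8786%
R_f = 10.05% − 0.60 × 8.8786% = 4.7228%
β_Eskola = Cov / Var(R_m) = 0.00820 / 0.01529 = 0.5363
E(R_Eskola) = R_f + β × MRP = 4.7228% + 0.5363 × 8.8786% = 9.48%

9.48%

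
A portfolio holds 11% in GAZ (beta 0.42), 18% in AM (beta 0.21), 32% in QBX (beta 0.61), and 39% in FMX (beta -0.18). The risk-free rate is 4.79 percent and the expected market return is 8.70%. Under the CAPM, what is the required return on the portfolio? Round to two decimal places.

β_P = Σ w_i β_i = 0.11×0.42 + 0.18×0.21 + 0.32×0.61 + 0.39×-0.18 = 0.2090
MRP = 8.70% − 4.79% = 3.91%
E(R_P) = R_f + β_P × MRP = 4.79% + 0.2090 × 3.91% = 5.61%

5.61%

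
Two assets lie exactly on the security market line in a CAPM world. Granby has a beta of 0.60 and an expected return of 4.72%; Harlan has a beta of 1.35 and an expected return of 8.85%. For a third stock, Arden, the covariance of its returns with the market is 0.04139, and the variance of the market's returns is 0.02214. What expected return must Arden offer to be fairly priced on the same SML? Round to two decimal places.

MRP = (8.85% − 4.72%) / (1.35 − 0.60) = 5.5067%
R_f = 4.72% − 0.60 × 5.5067% = 1.4160%
β_Arden = Cov / Var(R_m) = 0.04139 / 0.02214 = 1.8695
E(R_Arden) = R_f + β × MRP = 1.4160% + 1.8695 × 5.5067% = 11.71%

11.71%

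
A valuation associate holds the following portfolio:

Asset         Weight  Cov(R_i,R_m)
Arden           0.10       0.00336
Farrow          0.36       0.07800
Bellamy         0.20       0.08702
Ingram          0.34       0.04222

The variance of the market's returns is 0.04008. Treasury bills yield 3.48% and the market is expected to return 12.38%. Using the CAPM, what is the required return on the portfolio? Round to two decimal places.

β_Arden = 0.00336 / 0.04008 = 0.0838
β_Farrow = 0.07800 / 0.04008 = 1.9461
β_Bellamy = 0.08702 / 0.04008 = 2.1712
β_Ingram = 0.04222 / 0.04008 = 1.0534
β_P = Σ w_i β_i = 0.10×0.0838 + 0.36×1.9461 + 0.20×2.1712 + 0.34×1.0534 = 1.5014
MRP = 12.38% − 3.48% = 8.90%
E(R_P) = R_f + β_P × MRP = 3.48% + 1.5014 × 8.90% = 16.84%

16.84%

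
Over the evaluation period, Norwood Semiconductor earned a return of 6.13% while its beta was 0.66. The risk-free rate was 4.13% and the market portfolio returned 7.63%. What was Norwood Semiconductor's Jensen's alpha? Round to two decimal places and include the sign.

Market excess return = 7.63% − 4.13% = 3.50%
CAPM benchmark = R_f + β(R_m − R_f) = 4.13% + 0.66 × 3.50% = 6.4400%
α = actual − benchmark = 6.13% − 6.4400% = -0.31%

-0.31%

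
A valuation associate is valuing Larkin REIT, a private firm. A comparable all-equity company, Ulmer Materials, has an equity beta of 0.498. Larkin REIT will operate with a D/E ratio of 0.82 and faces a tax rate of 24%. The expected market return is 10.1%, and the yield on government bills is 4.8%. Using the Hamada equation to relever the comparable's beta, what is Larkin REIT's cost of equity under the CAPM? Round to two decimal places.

9.08%

β_L = β_U × [1 + (1 − t)(D/E)] = 0.498 × [1 + (1 − 0.24) × 0.82]
    = 0.498 × [1 + 0.76 × 0.82] = 0.498 × 1.6232 = 0.8084
MRP = 10.1% − 4.8% = 5.30%
E(R) = R_f + β_L × MRP = 4.8% + 0.8084 × 5.3% = 9.08%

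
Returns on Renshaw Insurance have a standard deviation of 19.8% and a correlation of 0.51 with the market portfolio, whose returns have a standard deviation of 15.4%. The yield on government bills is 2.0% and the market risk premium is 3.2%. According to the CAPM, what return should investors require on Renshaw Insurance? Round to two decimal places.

β = ρ × σ_i / σ_m = 0.51 × 19.8% / 15.4% = 0.6557
E(R) = 2.0% + 0.6557 × 3.2% = 4.10%

4.10%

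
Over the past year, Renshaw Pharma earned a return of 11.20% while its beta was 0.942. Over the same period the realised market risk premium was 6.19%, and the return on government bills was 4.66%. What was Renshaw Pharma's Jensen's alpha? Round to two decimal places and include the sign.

CAPM benchmark = R_f + β(R_m − R_f) = 4.66% + 0.942 × 6.19% = 10.49098%
α = actual − benchmark = 11.20% − 10.49098% = +0.71%

+0.71%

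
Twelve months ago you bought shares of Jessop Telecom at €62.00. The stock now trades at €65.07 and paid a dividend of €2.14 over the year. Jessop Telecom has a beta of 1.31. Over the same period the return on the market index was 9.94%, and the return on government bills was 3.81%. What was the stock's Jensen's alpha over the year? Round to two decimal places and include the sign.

-3.44%

Realised HPR = (P1 + D1 − P0) / P0 = (65.07 + 2.14 − 62.00) / 62.00 = 5.21 / 62.00 = 8.4032%
MRP = 9.94% − 3.81% = 6.13%
CAPM required = R_f + β·MRP = 3.81% + 1.31 × 6.13% = 11.8403%
α = realised − required = 8.4032% − 11.8403% = -3.44%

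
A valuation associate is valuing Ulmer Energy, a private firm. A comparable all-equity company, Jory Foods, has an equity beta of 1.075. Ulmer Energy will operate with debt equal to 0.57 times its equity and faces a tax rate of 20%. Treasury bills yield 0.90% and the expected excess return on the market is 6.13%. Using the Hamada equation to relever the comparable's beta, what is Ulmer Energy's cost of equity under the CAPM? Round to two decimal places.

10.49%

β_L = β_U × [1 + (1 − t)(D/E)] = 1.075 × [1 + (1 − 0.20) × 0.57]
    = 1.075 × [1 + 0.80 × 0.57] = 1.075 × 1.4560 = 1.5652
E(R) = R_f + β_L × MRP = 0.90% + 1.5652 × 6.13% = 10.49%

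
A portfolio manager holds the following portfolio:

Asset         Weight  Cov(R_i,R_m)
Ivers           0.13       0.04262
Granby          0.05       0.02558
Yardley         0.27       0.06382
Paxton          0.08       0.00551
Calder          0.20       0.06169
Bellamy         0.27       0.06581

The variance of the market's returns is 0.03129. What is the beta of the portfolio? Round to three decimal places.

1.745

β_Ivers = 0.04262 / 0.03129 = 1.3621
β_Granby = 0.02558 / 0.03129 = 0.8175
β_Yardley = 0.06382 / 0.03129 = 2.0396
β_Paxton = 0.00551 / 0.03129 = 0.1761
β_Calder = 0.06169 / 0.03129 = 1.9716
β_Bellamy = 0.06581 / 0.03129 = 2.1032
β_P = Σ w_i β_i = 0.13×1.3621 + 0.05×0.8175 + 0.27×2.0396 + 0.08×0.1761 + 0.20×1.9716 + 0.27×2.1032 = 1.7449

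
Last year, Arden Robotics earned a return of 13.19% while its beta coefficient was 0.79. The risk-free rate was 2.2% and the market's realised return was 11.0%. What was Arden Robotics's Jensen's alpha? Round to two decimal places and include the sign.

+4.04%

Market excess return = 11.0% − 2.2% = 8.80%
CAPM benchmark = R_f + β(R_m − R_f) = 2.2% + 0.79 × 8.8% = 9.1520%
α = actual − benchmark = 13.19% − 9.1520% = +4.04%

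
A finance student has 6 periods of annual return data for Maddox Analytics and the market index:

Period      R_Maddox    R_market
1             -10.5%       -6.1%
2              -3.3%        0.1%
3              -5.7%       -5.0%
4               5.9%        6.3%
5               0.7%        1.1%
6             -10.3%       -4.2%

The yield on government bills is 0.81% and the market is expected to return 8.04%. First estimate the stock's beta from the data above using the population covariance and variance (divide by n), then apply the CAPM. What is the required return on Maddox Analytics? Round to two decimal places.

10.17%

Mean R_i = (-10.5 − 3.3 − 5.7 + 5.9 + 0.7 − 10.3) / 6 = -3.8667%
Mean R_m = (-6.1 + 0.1 − 5.0 + 6.3 + 1.1 − 4.2) / 6 = -1.3000%
Σ(R_i − R̄_i)(R_m − R̄_m) = 143.2600  ⇒  Cov = 143.2600 / 6 = 23.8767
Σ(R_m − R̄_m)² = 110.6200  ⇒  Var(R_m) = 110.6200 / 6 = 18.4367
β = Cov / Var(R_m) = 23.8767 / 18.4367 = 1.2951
MRP = 8.04% − 0.81% = 7.23%
E(R) = R_f + β × MRP = 0.81% + 1.2951 × 7.23% = 10.17%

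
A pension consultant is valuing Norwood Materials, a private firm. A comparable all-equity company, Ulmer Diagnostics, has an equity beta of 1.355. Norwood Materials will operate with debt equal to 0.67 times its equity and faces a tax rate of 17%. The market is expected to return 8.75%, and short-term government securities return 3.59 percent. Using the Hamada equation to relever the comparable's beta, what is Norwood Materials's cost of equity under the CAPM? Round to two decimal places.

14.47%

β_L = β_U × [1 + (1 − t)(D/E)] = 1.355 × [1 + (1 − 0.17) × 0.67]
    = 1.355 × [1 + 0.83 × 0.67] = 1.355 × 1.5561 = 2.1085
MRP = 8.75% − 3.59% = 5.16%
E(R) = R_f + β_L × MRP = 3.59% + 2.1085 × 5.16% = 14.47%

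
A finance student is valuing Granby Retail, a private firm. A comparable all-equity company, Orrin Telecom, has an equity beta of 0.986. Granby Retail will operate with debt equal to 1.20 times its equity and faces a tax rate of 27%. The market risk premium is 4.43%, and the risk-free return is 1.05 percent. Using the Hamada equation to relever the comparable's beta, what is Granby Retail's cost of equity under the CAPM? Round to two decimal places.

β_L = β_U × [1 + (1 − t)(D/E)] = 0.986 × [1 + (1 − 0.27) × 1.20]
    = 0.986 × [1 + 0.73 × 1.20] = 0.986 × 1.8760 = 1.8497
E(R) = R_f + β_L × MRP = 1.05% + 1.8497 × 4.43% = 9.24%

9.24%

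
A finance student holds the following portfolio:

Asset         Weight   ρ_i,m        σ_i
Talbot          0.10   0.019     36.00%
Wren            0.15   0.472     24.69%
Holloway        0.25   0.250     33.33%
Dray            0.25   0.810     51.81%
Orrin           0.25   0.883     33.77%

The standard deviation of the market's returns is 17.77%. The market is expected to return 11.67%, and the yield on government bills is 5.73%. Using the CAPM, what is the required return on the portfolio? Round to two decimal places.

13.03%

β_Talbot = 0.019 × 36.00% / 17.77% = 0.0385
β_Wren = 0.472 × 24.69% / 17.77% = 0.6558
β_Holloway = 0.250 × 33.33% / 17.77% = 0.4689
β_Dray = 0.810 × 51.81% / 17.77% = 2.3616
β_Orrin = 0.883 × 33.77% / 17.77% = 1.6780
β_P = Σ w_i β_i = 0.10×0.0385 + 0.15×0.6558 + 0.25×0.4689 + 0.25×2.3616 + 0.25×1.6780 = 1.2293
MRP = 11.67% − 5.73% = 5.94%
E(R_P) = R_f + β_P × MRP = 5.73% + 1.2293 × 5.94% = 13.03%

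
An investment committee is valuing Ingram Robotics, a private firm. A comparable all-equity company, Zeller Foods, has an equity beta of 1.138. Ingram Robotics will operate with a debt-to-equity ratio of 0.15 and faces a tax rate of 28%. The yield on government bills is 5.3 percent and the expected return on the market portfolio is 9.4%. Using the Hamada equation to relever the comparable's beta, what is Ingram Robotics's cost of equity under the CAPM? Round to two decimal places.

10.47%

β_L = β_U × [1 + (1 − t)(D/E)] = 1.138 × [1 + (1 − 0.28) × 0.15]
    = 1.138 × [1 + 0.72 × 0.15] = 1.138 × 1.1080 = 1.2609
MRP = 9.4% − 5.3% = 4.10%
E(R) = R_f + β_L × MRP = 5.3% + 1.2609 × 4.1% = 10.47%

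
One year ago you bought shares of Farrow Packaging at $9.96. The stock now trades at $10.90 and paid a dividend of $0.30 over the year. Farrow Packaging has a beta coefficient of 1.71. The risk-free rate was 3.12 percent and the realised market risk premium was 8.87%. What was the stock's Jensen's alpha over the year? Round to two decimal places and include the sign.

-5.84%

Realised HPR = (P1 + D1 − P0) / P0 = (10.90 + 0.30 − 9.96) / 9.96 = 1.24 / 9.96 = 12.4498%
CAPM required = R_f + β·MRP = 3.12% + 1.71 × 8.87% = 18.2877%
α = realised − required = 12.4498% − 18.2877% = -5.84%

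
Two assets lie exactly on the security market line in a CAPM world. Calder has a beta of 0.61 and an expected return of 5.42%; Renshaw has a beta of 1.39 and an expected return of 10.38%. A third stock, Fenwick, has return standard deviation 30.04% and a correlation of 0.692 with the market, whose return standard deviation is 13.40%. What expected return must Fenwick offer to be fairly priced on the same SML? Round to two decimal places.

11.41%

MRP = (10.38% − 5.42%) / (1.39 − 0.61) = 6.3590%
R_f = 5.42% − 0.61 × 6.3590% = 1.5410%
β_Fenwick = ρ·σ_i/σ_m = 0.692 × 30.04 / 13.40 = 1.5513
E(R_Fenwick) = R_f + β × MRP = 1.5410% + 1.5513 × 6.3590% = 11.41%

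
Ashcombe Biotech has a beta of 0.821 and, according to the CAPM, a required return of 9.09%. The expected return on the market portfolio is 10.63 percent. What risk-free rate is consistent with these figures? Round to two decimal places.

2.03%

E(R) = R_f + β(E(R_m) − R_f) = R_f(1 − β) + β·E(R_m)
9.09% = R_f × (1 − 0.821) + 0.821 × 10.63%
9.09% = R_f × 0.179 + 8.72723%
R_f = (9.09% − 8.72723%) / 0.179 = 2.03%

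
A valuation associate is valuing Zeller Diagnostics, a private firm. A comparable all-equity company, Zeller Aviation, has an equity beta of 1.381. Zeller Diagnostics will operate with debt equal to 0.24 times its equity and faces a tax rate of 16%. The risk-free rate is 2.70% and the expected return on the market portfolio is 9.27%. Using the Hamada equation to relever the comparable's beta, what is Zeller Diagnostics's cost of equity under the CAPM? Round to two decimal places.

13.60%

β_L = β_U × [1 + (1 − t)(D/E)] = 1.381 × [1 + (1 − 0.16) × 0.24]
    = 1.381 × [1 + 0.84 × 0.24] = 1.381 × 1.2016 = 1.6594
MRP = 9.27% − 2.70% = 6.57%
E(R) = R_f + β_L × MRP = 2.70% + 1.6594 × 6.57% = 13.60%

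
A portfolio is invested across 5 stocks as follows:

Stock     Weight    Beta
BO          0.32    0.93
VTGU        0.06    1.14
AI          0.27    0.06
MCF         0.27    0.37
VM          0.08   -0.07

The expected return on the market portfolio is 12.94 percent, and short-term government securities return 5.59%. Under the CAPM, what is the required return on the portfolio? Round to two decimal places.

9.09%

β_P = Σ w_i β_i = 0.32×0.93 + 0.06×1.14 + 0.27×0.06 + 0.27×0.37 + 0.08×-0.07 = 0.4765
MRP = 12.94% − 5.59% = 7.35%
E(R_P) = R_f + β_P × MRP = 5.59% + 0.4765 × 7.35% = 9.09%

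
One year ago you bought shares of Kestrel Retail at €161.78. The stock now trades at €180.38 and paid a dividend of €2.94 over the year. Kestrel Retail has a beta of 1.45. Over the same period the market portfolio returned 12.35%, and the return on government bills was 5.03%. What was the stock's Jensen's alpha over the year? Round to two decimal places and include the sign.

Realised HPR = (P1 + D1 − P0) / P0 = (180.38 + 2.94 − 161.78) / 161.78 = 21.54 / 161.78 = 13.3144%
MRP = 12.35% − 5.03% = 7.32%
CAPM required = R_f + β·MRP = 5.03% + 1.45 × 7.32% = 15.6440%
α = realised − required = 13.3144% − 15.6440% = -2.33%

-2.33%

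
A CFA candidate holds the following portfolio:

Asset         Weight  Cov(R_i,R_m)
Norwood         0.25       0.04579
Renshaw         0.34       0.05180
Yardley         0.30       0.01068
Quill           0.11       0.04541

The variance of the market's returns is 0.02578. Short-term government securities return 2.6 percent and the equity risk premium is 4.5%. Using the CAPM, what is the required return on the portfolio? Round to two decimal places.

β_Norwood = 0.04579 / 0.02578 = 1.7762
β_Renshaw = 0.05180 / 0.02578 = 2.0093
β_Yardley = 0.01068 / 0.02578 = 0.4143
β_Quill = 0.04541 / 0.02578 = 1.7614
β_P = Σ w_i β_i = 0.25×1.7762 + 0.34×2.0093 + 0.30×0.4143 + 0.11×1.7614 = 1.4453
E(R_P) = R_f + β_P × MRP = 2.6% + 1.4453 × 4.5% = 9.10%

9.10%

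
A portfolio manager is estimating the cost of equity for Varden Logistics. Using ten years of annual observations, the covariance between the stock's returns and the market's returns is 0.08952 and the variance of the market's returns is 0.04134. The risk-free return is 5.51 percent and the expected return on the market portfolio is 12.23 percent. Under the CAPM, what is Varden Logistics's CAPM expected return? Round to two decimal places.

20.06%

β = Cov(R_i, R_m) / Var(R_m) = 0.08952 / 0.04134 = 2.1655
MRP = 12.23% − 5.51% = 6.72%
E(R) = R_f + β × MRP = 5.51% + 2.1655 × 6.72% = 20.06%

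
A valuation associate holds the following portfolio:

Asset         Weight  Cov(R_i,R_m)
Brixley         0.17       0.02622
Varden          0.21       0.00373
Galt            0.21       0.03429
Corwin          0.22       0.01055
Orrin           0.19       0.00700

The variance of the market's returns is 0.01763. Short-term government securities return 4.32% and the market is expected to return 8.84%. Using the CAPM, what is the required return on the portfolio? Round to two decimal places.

β_Brixley = 0.02622 / 0.01763 = 1.4872
β_Varden = 0.00373 / 0.01763 = 0.2116
β_Galt = 0.03429 / 0.01763 = 1.9450
β_Corwin = 0.01055 / 0.01763 = 0.5984
β_Orrin = 0.00700 / 0.01763 = 0.3971
β_P = Σ w_i β_i = 0.17×1.4872 + 0.21×0.2116 + 0.21×1.9450 + 0.22×0.5984 + 0.19×0.3971 = 0.9128
MRP = 8.84% − 4.32% = 4.52%
E(R_P) = R_f + β_P × MRP = 4.32% + 0.9128 × 4.52% = 8.45%

8.45%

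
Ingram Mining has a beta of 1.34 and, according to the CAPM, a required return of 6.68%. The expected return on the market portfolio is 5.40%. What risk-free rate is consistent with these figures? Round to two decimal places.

E(R) = R_f + β(E(R_m) − R_f) = R_f(1 − β) + β·E(R_m)
6.68% = R_f × (1 − 1.34) + 1.34 × 5.40%
6.68% = R_f × -0.34 + 7.2360%
R_f = (6.68% − 7.2360%) / -0.34 = 1.64%

1.64%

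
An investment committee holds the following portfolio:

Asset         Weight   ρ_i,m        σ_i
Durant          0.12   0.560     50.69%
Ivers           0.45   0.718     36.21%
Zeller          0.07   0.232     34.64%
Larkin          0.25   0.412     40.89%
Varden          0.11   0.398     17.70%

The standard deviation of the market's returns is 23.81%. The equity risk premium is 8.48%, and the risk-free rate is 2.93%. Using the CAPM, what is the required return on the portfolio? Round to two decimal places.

10.29%

β_Durant = 0.560 × 50.69% / 23.81% = 1.1922
β_Ivers = 0.718 × 36.21% / 23.81% = 1.0919
β_Zeller = 0.232 × 34.64% / 23.81% = 0.3375
β_Larkin = 0.412 × 40.89% / 23.81% = 0.7075
β_Varden = 0.398 × 17.70% / 23.81% = 0.2959
β_P = Σ w_i β_i = 0.12×1.1922 + 0.45×1.0919 + 0.07×0.3375 + 0.25×0.7075 + 0.11×0.2959 = 0.8675
E(R_P) = R_f + β_P × MRP = 2.93% + 0.8675 × 8.48% = 10.29%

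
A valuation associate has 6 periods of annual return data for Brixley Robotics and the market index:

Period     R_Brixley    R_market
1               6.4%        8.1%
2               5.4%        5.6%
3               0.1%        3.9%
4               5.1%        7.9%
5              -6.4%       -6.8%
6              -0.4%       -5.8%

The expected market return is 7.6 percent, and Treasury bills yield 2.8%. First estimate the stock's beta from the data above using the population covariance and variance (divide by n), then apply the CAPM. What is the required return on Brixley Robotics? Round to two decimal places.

5.91%

Mean R_i = (6.4 + 5.4 + 0.1 + 5.1 − 6.4 − 0.4) / 6 = 1.7000%
Mean R_m = (8.1 + 5.6 + 3.9 + 7.9 − 6.8 − 5.8) / 6 = 2.1500%
Σ(R_i − R̄_i)(R_m − R̄_m) = 146.6700  ⇒  Cov = 146.6700 / 6 = 24.4450
Σ(R_m − R̄_m)² = 226.7350  ⇒  Var(R_m) = 226.7350 / 6 = 37.7892
β = Cov / Var(R_m) = 24.4450 / 37.7892 = 0.6469
MRP = 7.6% − 2.8% = 4.80%
E(R) = R_f + β × MRP = 2.8% + 0.6469 × 4.8% = 5.91%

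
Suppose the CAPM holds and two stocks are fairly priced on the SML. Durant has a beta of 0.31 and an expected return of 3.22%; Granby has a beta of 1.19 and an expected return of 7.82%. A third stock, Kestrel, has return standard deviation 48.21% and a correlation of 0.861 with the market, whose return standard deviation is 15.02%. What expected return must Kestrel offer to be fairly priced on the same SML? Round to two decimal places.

16.05%

MRP = (7.82% − 3.22%) / (1.19 − 0.31) = 5.2273%
R_f = 3.22% − 0.31 × 5.2273% = 1.5995%
β_Kestrel = ρ·σ_i/σ_m = 0.861 × 48.21 / 15.02 = 2.7636
E(R_Kestrel) = R_f + β × MRP = 1.5995% + 2.7636 × 5.2273% = 16.05%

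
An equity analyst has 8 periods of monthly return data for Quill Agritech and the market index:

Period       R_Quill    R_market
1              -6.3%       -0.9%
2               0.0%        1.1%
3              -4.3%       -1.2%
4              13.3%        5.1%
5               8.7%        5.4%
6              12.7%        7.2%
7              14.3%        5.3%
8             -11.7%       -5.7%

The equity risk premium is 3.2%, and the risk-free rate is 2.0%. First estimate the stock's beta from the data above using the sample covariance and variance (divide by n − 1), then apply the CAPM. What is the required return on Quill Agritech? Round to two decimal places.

Mean R_i = (-6.3 + 0.0 − 4.3 + 13.3 + 8.7 + 12.7 + 14.3 − 11.7) / 8 = 3.3375%
Mean R_m = (-0.9 + 1.1 − 1.2 + 5.1 + 5.4 + 7.2 + 5.3 − 5.7) / 8 = 2.0375%
Σ(R_i − R̄_i)(R_m − R̄_m) = 305.1588  ⇒  Cov = 305.1588 / 7 = 43.5941
Σ(R_m − R̄_m)² = 137.8388  ⇒  Var(R_m) = 137.8388 / 7 = 19.6913
β = Cov / Var(R_m) = 43.5941 / 19.6913 = 2.2139
E(R) = R_f + β × MRP = 2.0% + 2.2139 × 3.2% = 9.08%

9.08%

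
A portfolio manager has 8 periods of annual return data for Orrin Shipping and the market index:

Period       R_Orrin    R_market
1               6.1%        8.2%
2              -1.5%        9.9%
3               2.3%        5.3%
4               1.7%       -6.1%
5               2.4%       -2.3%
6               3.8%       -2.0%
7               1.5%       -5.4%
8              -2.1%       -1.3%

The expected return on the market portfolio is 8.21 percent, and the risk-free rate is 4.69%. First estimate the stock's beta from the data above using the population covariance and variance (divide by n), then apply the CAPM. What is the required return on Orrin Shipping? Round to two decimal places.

Mean R_i = (6.1 − 1.5 + 2.3 + 1.7 + 2.4 + 3.8 + 1.5 − 2.1) / 8 = 1.7750%
Mean R_m = (8.2 + 9.9 + 5.3 − 6.1 − 2.3 − 2.0 − 5.4 − 1.3) / 8 = 0.7875%
Σ(R_i − R̄_i)(R_m − R̄_m) = 7.3175  ⇒  Cov = 7.3175 / 8 = 0.9147
Σ(R_m − R̄_m)² = 265.7288  ⇒  Var(R_m) = 265.7288 / 8 = 33.2161
β = Cov / Var(R_m) = 0.9147 / 33.2161 = 0.0275
MRP = 8.21% − 4.69% = 3.52%
E(R) = R_f + β × MRP = 4.69% + 0.0275 × 3.52% = 4.79%

4.79%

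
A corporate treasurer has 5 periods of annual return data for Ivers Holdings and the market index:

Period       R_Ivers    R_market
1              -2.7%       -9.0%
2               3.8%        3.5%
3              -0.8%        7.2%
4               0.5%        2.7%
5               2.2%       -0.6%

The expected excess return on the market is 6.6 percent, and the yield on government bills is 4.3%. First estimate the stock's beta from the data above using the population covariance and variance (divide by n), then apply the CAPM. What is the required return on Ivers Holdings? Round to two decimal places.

5.60%

Mean R_i = (-2.7 + 3.8 − 0.8 + 0.5 + 2.2) / 5 = 0.6000%
Mean R_m = (-9.0 + 3.5 + 7.2 + 2.7 − 0.6) / 5 = 0.7600%
Σ(R_i − R̄_i)(R_m − R̄_m) = 29.5900  ⇒  Cov = 29.5900 / 5 = 5.9180
Σ(R_m − R̄_m)² = 149.8520  ⇒  Var(R_m) = 149.8520 / 5 = 29.9704
β = Cov / Var(R_m) = 5.9180 / 29.9704 = 0.1975
E(R) = R_f + β × MRP = 4.3% + 0.1975 × 6.6% = 5.60%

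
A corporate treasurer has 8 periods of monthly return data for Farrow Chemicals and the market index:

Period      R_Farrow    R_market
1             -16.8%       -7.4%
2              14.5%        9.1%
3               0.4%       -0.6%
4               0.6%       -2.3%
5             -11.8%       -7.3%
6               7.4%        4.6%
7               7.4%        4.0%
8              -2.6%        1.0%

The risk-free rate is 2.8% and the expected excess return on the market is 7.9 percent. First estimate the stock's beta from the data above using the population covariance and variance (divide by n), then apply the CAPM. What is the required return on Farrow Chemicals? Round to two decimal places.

Mean R_i = (-16.8 + 14.5 + 0.4 + 0.6 − 11.8 + 7.4 + 7.4 − 2.6) / 8 = -0.1125%
Mean R_m = (-7.4 + 9.1 − 0.6 − 2.3 − 7.3 + 4.6 + 4.0 + 1.0) / 8 = 0.1375%
Σ(R_i − R̄_i)(R_m − R̄_m) = 401.9538  ⇒  Cov = 401.9538 / 8 = 50.2442
Σ(R_m − R̄_m)² = 234.5188  ⇒  Var(R_m) = 234.5188 / 8 = 29.3149
β = Cov / Var(R_m) = 50.2442 / 29.3149 = 1.7139
E(R) = R_f + β × MRP = 2.8% + 1.7139 × 7.9% = 16.34%

16.34%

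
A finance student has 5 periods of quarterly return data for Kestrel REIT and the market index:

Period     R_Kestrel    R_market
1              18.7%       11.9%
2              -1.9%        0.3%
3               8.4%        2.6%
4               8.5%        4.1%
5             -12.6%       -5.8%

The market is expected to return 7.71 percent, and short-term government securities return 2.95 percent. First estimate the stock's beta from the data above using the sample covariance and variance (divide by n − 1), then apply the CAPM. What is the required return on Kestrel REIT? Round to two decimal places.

11.52%

Mean R_i = (18.7 − 1.9 + 8.4 + 8.5 − 12.6) / 5 = 4.2200%
Mean R_m = (11.9 + 0.3 + 2.6 + 4.1 − 5.8) / 5 = 2.6200%
Σ(R_i − R̄_i)(R_m − R̄_m) = 296.4480  ⇒  Cov = 296.4480 / 4 = 74.1120
Σ(R_m − R̄_m)² = 164.5880  ⇒  Var(R_m) = 164.5880 / 4 = 41.1470
β = Cov / Var(R_m) = 74.1120 / 41.1470 = 1.8012
MRP = 7.71% − 2.95% = 4.76%
E(R) = R_f + β × MRP = 2.95% + 1.8012 × 4.76% = 11.52%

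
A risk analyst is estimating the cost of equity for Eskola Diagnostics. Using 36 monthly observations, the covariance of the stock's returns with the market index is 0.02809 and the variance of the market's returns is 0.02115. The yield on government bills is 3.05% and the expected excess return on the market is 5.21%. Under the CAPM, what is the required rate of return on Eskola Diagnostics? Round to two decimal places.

β = Cov(R_i, R_m) / Var(R_m) = 0.02809 / 0.02115 = 1.3281
E(R) = R_f + β × MRP = 3.05% + 1.3281 × 5.21% = 9.97%

9.97%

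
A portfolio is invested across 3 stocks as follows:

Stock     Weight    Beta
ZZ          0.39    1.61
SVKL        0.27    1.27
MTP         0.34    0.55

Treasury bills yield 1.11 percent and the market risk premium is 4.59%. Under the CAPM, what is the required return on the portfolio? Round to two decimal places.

6.42%

β_P = Σ w_i β_i = 0.39×1.61 + 0.27×1.27 + 0.34×0.55 = 1.1578
E(R_P) = R_f + β_P × MRP = 1.11% + 1.1578 × 4.59% = 6.42%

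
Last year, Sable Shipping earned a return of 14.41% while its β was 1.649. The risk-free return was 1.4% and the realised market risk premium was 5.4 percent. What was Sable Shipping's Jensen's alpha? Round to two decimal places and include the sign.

CAPM benchmark = R_f + β(R_m − R_f) = 1.4% + 1.649 × 5.4% = 10.3046%
α = actual − benchmark = 14.41% − 10.3046% = +4.11%

+4.11%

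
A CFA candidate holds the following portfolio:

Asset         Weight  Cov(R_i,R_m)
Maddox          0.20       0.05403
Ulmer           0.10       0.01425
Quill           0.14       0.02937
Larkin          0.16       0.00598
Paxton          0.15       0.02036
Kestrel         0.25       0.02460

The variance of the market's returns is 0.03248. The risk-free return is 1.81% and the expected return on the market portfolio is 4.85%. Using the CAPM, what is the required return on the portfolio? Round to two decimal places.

β_Maddox = 0.05403 / 0.03248 = 1.6635
β_Ulmer = 0.01425 / 0.03248 = 0.4387
β_Quill = 0.02937 / 0.03248 = 0.9042
β_Larkin = 0.00598 / 0.03248 = 0.1841
β_Paxton = 0.02036 / 0.03248 = 0.6268
β_Kestrel = 0.02460 / 0.03248 = 0.7574
β_P = Σ w_i β_i = 0.20×1.6635 + 0.10×0.4387 + 0.14×0.9042 + 0.16×0.1841 + 0.15×0.6268 + 0.25×0.7574 = 0.8160
MRP = 4.85% − 1.81% = 3.04%
E(R_P) = R_f + β_P × MRP = 1.81% + 0.8160 × 3.04% = 4.29%

4.29%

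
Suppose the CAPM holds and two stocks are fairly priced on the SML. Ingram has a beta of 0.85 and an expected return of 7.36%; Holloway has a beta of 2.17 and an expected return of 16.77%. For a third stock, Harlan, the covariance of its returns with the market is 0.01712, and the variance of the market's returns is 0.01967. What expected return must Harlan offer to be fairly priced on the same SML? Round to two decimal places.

7.51%

MRP = (16.77% − 7.36%) / (2.17 − 0.85) = 7.1288%
R_f = 7.36% − 0.85 × 7.1288% = 1.3005%
β_Harlan = Cov / Var(R_m) = 0.01712 / 0.01967 = 0.8704
E(R_Harlan) = R_f + β × MRP = 1.3005% + 0.8704 × 7.1288% = 7.51%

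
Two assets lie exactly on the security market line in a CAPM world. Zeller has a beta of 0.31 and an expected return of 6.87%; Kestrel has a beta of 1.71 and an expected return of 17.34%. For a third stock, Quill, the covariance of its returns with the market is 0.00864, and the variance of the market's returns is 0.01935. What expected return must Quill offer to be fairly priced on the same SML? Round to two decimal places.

7.89%

MRP = (17.34% − 6.87%) / (1.71 − 0.31) = 7.4786%
R_f = 6.87% − 0.31 × 7.4786% = 4.5516%
β_Quill = Cov / Var(R_m) = 0.00864 / 0.01935 = 0.4465
E(R_Quill) = R_f + β × MRP = 4.5516% + 0.4465 × 7.4786% = 7.89%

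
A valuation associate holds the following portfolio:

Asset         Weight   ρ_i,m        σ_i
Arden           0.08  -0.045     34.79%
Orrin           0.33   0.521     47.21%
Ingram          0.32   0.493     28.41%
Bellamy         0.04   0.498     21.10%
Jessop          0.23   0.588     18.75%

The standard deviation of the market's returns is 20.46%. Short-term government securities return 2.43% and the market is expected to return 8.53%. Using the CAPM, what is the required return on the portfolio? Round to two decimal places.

7.03%

β_Arden = -0.045 × 34.79% / 20.46% = -0.0765
β_Orrin = 0.521 × 47.21% / 20.46% = 1.2022
β_Ingram = 0.493 × 28.41% / 20.46% = 0.6846
β_Bellamy = 0.498 × 21.10% / 20.46% = 0.5136
β_Jessop = 0.588 × 18.75% / 20.46% = 0.5389
β_P = Σ w_i β_i = 0.08×-0.0765 + 0.33×1.2022 + 0.32×0.6846 + 0.04×0.5136 + 0.23×0.5389 = 0.7542
MRP = 8.53% − 2.43% = 6.10%
E(R_P) = R_f + β_P × MRP = 2.43% + 0.7542 × 6.10% = 7.03%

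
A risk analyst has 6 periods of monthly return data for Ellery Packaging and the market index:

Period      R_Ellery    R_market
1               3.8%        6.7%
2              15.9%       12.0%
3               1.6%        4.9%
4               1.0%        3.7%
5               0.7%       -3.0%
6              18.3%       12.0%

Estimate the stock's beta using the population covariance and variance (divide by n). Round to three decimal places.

1.222

Mean R_i = (3.8 + 15.9 + 1.6 + 1.0 + 0.7 + 18.3) / 6 = 6.8833%
Mean R_m = (6.7 + 12.0 + 4.9 + 3.7 − 3.0 + 12.0) / 6 = 6.0500%
Σ(R_i − R̄_i)(R_m − R̄_m) = 195.4350  ⇒  Cov = 195.4350 / 6 = 32.5725
Σ(R_m − R̄_m)² = 159.9750  ⇒  Var(R_m) = 159.9750 / 6 = 26.6625
β = Cov / Var(R_m) = 32.5725 / 26.6625 = 1.2217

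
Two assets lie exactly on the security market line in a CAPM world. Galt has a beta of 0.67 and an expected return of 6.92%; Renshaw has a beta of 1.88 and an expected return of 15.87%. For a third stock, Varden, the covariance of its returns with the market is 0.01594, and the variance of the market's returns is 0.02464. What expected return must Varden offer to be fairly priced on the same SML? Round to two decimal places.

MRP = (15.87% − 6.92%) / (1.88 − 0.67) = 7.3967%
R_f = 6.92% − 0.67 × 7.3967% = 1.9642%
β_Varden = Cov / Var(R_m) = 0.01594 / 0.02464 = 0.6469
E(R_Varden) = R_f + β × MRP = 1.9642% + 0.6469 × 7.3967% = 6.75%

6.75%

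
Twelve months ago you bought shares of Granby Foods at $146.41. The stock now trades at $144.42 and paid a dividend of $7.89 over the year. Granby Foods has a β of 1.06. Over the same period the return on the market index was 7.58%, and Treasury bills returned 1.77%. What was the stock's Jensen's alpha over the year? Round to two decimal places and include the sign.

-3.90%

Realised HPR = (P1 + D1 − P0) / P0 = (144.42 + 7.89 − 146.41) / 146.41 = 5.90 / 146.41 = 4.0298%
MRP = 7.58% − 1.77% = 5.81%
CAPM required = R_f + β·MRP = 1.77% + 1.06 × 5.81% = 7.9286%
α = realised − required = 4.0298% − 7.9286% = -3.90%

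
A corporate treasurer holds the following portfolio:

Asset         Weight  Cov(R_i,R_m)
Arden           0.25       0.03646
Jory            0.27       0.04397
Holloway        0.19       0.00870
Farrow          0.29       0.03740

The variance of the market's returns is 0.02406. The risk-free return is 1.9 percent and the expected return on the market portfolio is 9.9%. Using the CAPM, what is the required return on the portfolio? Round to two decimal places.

β_Arden = 0.03646 / 0.02406 = 1.5154
β_Jory = 0.04397 / 0.02406 = 1.8275
β_Holloway = 0.00870 / 0.02406 = 0.3616
β_Farrow = 0.03740 / 0.02406 = 1.5544
β_P = Σ w_i β_i = 0.25×1.5154 + 0.27×1.8275 + 0.19×0.3616 + 0.29×1.5544 = 1.3918
MRP = 9.9% − 1.9% = 8.00%
E(R_P) = R_f + β_P × MRP = 1.9% + 1.3918 × 8.0% = 13.03%

13.03%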